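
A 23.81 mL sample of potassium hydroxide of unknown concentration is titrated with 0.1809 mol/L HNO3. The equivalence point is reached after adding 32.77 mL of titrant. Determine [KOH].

n(HNO3) delivered = 0.1809 x 0.03277 = 0.005928 mol.
For a 1:1 reaction, n(KOH) = 0.005928 mol.
[KOH] = 0.005928 mol / 0.02381 L = 0.249 M.

0.249 M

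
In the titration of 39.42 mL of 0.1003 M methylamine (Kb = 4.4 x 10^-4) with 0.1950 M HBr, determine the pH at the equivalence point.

n(CH3NH2) = 0.1003 x 0.03942 = 0.003954 mol; V(HBr) at equivalence = 0.003954/0.1950 = 0.02028 L.
At equivalence the base is fully converted to CH3NH3+; total volume = 0.05970 L, so [CH3NH3+] = 0.003954/0.05970 = 0.06623 M.
Ka(CH3NH3+) = Kw/Kb = 1.0e-14 / 4.4 x 10^-4 = 2.27e-11.
[H^+] = sqrt(Ka x [CH3NH3+]) = sqrt(2.27e-11 x 0.06623) = 1.23e-6 M.
pH = -log(1.23e-6) = 5.91.

5.91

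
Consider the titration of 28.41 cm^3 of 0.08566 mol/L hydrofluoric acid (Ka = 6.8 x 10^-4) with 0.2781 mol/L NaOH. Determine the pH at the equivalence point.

n(HF) = 0.08566 x 0.02841 = 0.002434 mol; V(NaOH) at equivalence = 0.002434/0.2781 = 0.008751 L.
At equivalence all the acid is converted to F-; total volume = 0.02841 + 0.008751 = 0.03716 L, so [F-] = 0.002434/0.03716 = 0.06549 M.
Kb = Kw/Ka = 1.0e-14 / 6.8 x 10^-4 = 1.47e-11.
[OH^-] = sqrt(Kb x [F-]) = sqrt(1.47e-11 x 0.06549) = 9.81e-7 M.
pOH = 6.01, so pH = 14.00 - 6.01 = 7.99.

7.99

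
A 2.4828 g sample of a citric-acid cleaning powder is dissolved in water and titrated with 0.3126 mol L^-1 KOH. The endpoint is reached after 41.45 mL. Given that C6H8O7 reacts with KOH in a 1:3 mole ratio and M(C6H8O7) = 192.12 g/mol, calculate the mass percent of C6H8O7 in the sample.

33.4%

n(KOH) = 0.3126 x 0.04145 = 0.01296 mol.
n(C6H8O7) = 0.01296 / 3 = 0.004319 mol.
mass of C6H8O7 = 0.004319 x 192.12 = 0.8298 g.
% purity = 0.8298 / 2.4828 x 100 = 33.4%.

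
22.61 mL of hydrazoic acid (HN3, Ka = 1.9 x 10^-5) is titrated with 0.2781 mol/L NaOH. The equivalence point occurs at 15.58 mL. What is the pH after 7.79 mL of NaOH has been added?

4.72

7.79 mL is exactly half the equivalence volume (15.58/2), i.e. the half-equivalence point.
There, n(HA) = n(A^-), so pH = pKa = -log(1.9 x 10^-5) = 4.72.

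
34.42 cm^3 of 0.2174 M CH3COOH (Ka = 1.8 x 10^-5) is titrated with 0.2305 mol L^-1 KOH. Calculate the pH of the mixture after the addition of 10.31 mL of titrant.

Initial n(CH3COOH) = 0.2174 x 0.03442 = 0.007483 mol.
n(KOH) added = 0.2305 x 0.01031 = 0.002376 mol, converting that many moles of CH3COOH to CH3COO-.
Remaining n(CH3COOH) = 0.005106 mol; n(CH3COO-) = 0.002376 mol.
By Henderson-Hasselbalch, pH = pKa + log([A^-]/[HA]) = 4.74 + log(0.002376/0.005106) = 4.74 + (-0.33) = 4.41.

4.41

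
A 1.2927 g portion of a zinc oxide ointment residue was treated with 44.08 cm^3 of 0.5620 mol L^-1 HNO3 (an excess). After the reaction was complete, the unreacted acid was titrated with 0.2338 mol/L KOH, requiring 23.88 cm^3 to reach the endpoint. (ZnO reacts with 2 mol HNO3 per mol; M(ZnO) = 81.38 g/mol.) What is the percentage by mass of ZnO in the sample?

60.4%

Total n(HNO3) added = 0.5620 x 0.04408 = 0.02477 mol.
n(KOH) used = 0.2338 x 0.02388 = 0.005583 mol, which equals the excess n(HNO3).
So n(HNO3) consumed by the sample = 0.02477 - 0.005583 = 0.01919 mol.
n(ZnO) = 0.01919 / 2 = 0.009595 mol.
mass ZnO = 0.009595 x 81.38 = 0.7808 g, so %ZnO = 0.7808/1.2927 x 100 = 60.4%.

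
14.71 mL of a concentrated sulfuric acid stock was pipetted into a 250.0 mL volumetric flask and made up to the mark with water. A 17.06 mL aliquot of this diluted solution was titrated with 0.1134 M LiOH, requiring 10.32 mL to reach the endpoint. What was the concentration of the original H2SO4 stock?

n(LiOH) = 0.1134 x 0.01032 = 0.001170 mol.
n(H2SO4) in the aliquot = 0.001170 x 1/2 = 0.0005851 mol.
[diluted H2SO4] = 0.0005851 / 0.01706 = 0.03430 M.
Dilution factor = 250.0/14.71 = 17.00, so [stock] = 0.03430 x 17.00 = 0.583 M.

0.583 M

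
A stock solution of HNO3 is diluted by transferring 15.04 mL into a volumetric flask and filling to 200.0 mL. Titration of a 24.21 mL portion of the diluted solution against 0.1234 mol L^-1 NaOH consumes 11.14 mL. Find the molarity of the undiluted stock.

n(NaOH) = 0.1234 x 0.01114 = 0.001375 mol.
n(HNO3) in the aliquot = 0.001375 mol.
[diluted HNO3] = 0.001375 / 0.02421 = 0.05678 M.
Dilution factor = 200.0/15.04 = 13.30, so [stock] = 0.05678 x 13.30 = 0.755 M.

0.755 M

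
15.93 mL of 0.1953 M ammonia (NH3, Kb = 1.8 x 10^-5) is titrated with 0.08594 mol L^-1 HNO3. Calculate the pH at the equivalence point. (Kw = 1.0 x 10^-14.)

n(NH3) = 0.1953 x 0.01593 = 0.003111 mol; V(HNO3) at equivalence = 0.003111/0.08594 = 0.03620 L.
At equivalence the base is fully converted to NH4+; total volume = 0.05213 L, so [NH4+] = 0.003111/0.05213 = 0.05968 M.
Ka(NH4+) = Kw/Kb = 1.0e-14 / 1.8 x 10^-5 = 5.56e-10.
[H^+] = sqrt(Ka x [NH4+]) = sqrt(5.56e-10 x 0.05968) = 5.76e-6 M.
pH = -log(5.76e-6) = 5.24.

5.24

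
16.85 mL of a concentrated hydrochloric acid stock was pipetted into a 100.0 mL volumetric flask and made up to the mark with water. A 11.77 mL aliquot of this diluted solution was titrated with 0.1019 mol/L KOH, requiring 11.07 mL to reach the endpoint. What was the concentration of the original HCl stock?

n(KOH) = 0.1019 x 0.01107 = 0.001128 mol.
n(HCl) in the aliquot = 0.001128 mol.
[diluted HCl] = 0.001128 / 0.01177 = 0.09584 M.
Dilution factor = 100.0/16.85 = 5.935, so [stock] = 0.09584 x 5.935 = 0.569 M.

0.569 M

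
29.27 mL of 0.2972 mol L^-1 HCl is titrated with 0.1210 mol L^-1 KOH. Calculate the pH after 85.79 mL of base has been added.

12.16

n(acid) = 0.2972 x 0.02927 = 0.008699 mol; n(KOH) added = 0.1210 x 0.08579 = 0.01038 mol.
Base is in excess by 0.01038 - 0.008699 = 0.001682 mol in a total volume of 0.1151 L.
[OH^-] = 0.001682/0.1151 = 0.01461 M, so pOH = 1.84 and pH = 14.00 - 1.84 = 12.16.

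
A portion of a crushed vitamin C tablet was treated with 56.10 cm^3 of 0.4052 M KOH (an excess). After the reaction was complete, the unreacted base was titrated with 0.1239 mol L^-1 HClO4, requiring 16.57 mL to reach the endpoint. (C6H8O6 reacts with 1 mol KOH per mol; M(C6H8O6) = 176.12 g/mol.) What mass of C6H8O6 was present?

Total n(KOH) added = 0.4052 x 0.05610 = 0.02273 mol.
n(HClO4) used = 0.1239 x 0.01657 = 0.002053 mol, which equals the excess n(KOH).
So n(KOH) consumed by the sample = 0.02273 - 0.002053 = 0.02068 mol.
n(C6H8O6) = 0.02068 / 1 = 0.02068 mol.
mass = 0.02068 mol x 176.12 g/mol = 3.64 g.

3.64 g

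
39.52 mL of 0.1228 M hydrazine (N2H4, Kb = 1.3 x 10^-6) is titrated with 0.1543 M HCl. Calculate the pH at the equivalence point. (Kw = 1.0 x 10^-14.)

n(N2H4) = 0.1228 x 0.03952 = 0.004853 mol; V(HCl) at equivalence = 0.004853/0.1543 = 0.03145 L.
At equivalence the base is fully converted to N2H5+; total volume = 0.07097 L, so [N2H5+] = 0.004853/0.07097 = 0.06838 M.
Ka(N2H5+) = Kw/Kb = 1.0e-14 / 1.3 x 10^-6 = 7.69e-9.
[H^+] = sqrt(Ka x [N2H5+]) = sqrt(7.69e-9 x 0.06838) = 2.29e-5 M.
pH = -log(2.29e-5) = 4.64.

4.64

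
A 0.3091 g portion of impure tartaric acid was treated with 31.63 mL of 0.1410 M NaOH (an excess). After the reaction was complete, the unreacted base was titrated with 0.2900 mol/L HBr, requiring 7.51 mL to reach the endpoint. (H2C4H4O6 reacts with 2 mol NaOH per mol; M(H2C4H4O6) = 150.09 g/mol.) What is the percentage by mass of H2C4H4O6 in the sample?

55.4%

Total n(NaOH) added = 0.1410 x 0.03163 = 0.004460 mol.
n(HBr) used = 0.2900 x 0.007510 = 0.002178 mol, which equals the excess n(NaOH).
So n(NaOH) consumed by the sample = 0.004460 - 0.002178 = 0.002282 mol.
n(H2C4H4O6) = 0.002282 / 2 = 0.001141 mol.
mass H2C4H4O6 = 0.001141 x 150.09 = 0.1712 g, so %H2C4H4O6 = 0.1712/0.3091 x 100 = 55.4%.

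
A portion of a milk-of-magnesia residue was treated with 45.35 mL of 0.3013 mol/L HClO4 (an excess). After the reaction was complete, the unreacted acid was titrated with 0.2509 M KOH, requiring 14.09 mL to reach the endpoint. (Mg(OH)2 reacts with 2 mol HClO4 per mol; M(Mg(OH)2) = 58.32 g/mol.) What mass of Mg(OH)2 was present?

0.295 g

Total n(HClO4) added = 0.3013 x 0.04535 = 0.01366 mol.
n(KOH) used = 0.2509 x 0.01409 = 0.003535 mol, which equals the excess n(HClO4).
So n(HClO4) consumed by the sample = 0.01366 - 0.003535 = 0.01013 mol.
n(Mg(OH)2) = 0.01013 / 2 = 0.005064 mol.
mass = 0.005064 mol x 58.32 g/mol = 0.295 g.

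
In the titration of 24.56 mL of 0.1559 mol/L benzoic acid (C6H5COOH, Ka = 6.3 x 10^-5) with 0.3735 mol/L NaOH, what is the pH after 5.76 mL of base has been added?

Initial n(C6H5COOH) = 0.1559 x 0.02456 = 0.003829 mol.
n(NaOH) added = 0.3735 x 0.005760 = 0.002151 mol, converting that many moles of C6H5COOH to C6H5COO-.
Remaining n(C6H5COOH) = 0.001678 mol; n(C6H5COO-) = 0.002151 mol.
By Henderson-Hasselbalch, pH = pKa + log([A^-]/[HA]) = 4.20 + log(0.002151/0.001678) = 4.20 + (+0.11) = 4.31.

4.31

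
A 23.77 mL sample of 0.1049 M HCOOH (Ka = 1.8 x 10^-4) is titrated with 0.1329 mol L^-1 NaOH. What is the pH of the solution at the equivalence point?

8.26

n(HCOOH) = 0.1049 x 0.02377 = 0.002493 mol; V(NaOH) at equivalence = 0.002493/0.1329 = 0.01876 L.
At equivalence all the acid is converted to HCOO-; total volume = 0.02377 + 0.01876 = 0.04253 L, so [HCOO-] = 0.002493/0.04253 = 0.05863 M.
Kb = Kw/Ka = 1.0e-14 / 1.8 x 10^-4 = 5.56e-11.
[OH^-] = sqrt(Kb x [HCOO-]) = sqrt(5.56e-11 x 0.05863) = 1.80e-6 M.
pOH = 5.74, so pH = 14.00 - 5.74 = 8.26.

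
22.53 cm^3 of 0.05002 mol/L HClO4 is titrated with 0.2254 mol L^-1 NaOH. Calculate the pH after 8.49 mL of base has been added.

12.40

n(acid) = 0.05002 x 0.02253 = 0.001127 mol; n(NaOH) added = 0.2254 x 0.008490 = 0.001914 mol.
Base is in excess by 0.001914 - 0.001127 = 0.0007867 mol in a total volume of 0.03102 L.
[OH^-] = 0.0007867/0.03102 = 0.02536 M, so pOH = 1.60 and pH = 14.00 - 1.60 = 12.40.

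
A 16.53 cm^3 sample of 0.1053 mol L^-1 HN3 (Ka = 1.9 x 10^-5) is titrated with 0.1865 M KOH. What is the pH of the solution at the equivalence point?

8.77

n(HN3) = 0.1053 x 0.01653 = 0.001741 mol; V(KOH) at equivalence = 0.001741/0.1865 = 0.009333 L.
At equivalence all the acid is converted to N3-; total volume = 0.01653 + 0.009333 = 0.02586 L, so [N3-] = 0.001741/0.02586 = 0.06730 M.
Kb = Kw/Ka = 1.0e-14 / 1.9 x 10^-5 = 5.26e-10.
[OH^-] = sqrt(Kb x [N3-]) = sqrt(5.26e-10 x 0.06730) = 5.95e-6 M.
pOH = 5.23, so pH = 14.00 - 5.23 = 8.77.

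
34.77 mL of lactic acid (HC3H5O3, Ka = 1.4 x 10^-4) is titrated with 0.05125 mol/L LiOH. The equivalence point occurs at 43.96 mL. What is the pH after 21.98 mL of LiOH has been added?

3.85

21.98 mL is exactly half the equivalence volume (43.96/2), i.e. the half-equivalence point.
There, n(HA) = n(A^-), so pH = pKa = -log(1.4 x 10^-4) = 3.85.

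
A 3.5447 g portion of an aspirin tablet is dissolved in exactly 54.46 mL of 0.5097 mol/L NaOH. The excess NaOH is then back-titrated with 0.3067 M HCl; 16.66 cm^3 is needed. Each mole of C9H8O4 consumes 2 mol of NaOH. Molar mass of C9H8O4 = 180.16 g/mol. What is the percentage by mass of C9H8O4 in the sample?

57.6%

Total n(NaOH) added = 0.5097 x 0.05446 = 0.02776 mol.
n(HCl) used = 0.3067 x 0.01666 = 0.005110 mol, which equals the excess n(NaOH).
So n(NaOH) consumed by the sample = 0.02776 - 0.005110 = 0.02265 mol.
n(C9H8O4) = 0.02265 / 2 = 0.01132 mol.
mass C9H8O4 = 0.01132 x 180.16 = 2.040 g, so %C9H8O4 = 2.040/3.5447 x 100 = 57.6%.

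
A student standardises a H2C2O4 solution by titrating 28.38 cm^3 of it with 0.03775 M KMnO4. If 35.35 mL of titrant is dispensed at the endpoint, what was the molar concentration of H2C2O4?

0.118 M

n(KMnO4) = 0.03775 x 0.03535 = 0.001334 mol.
From the balanced equation, 2 mol KMnO4 reacts with 5 mol H2C2O4, so n(H2C2O4) = 0.001334 x 5/2 = 0.003336 mol.
[H2C2O4] = 0.003336 / 0.02838 L = 0.118 M.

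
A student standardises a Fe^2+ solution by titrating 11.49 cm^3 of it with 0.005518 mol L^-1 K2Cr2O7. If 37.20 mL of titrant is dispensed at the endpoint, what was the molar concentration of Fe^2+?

0.107 M

n(K2Cr2O7) = 0.005518 x 0.03720 = 0.0002053 mol.
From the balanced equation, 1 mol K2Cr2O7 reacts with 6 mol Fe^2+, so n(Fe^2+) = 0.0002053 x 6/1 = 0.001232 mol.
[Fe^2+] = 0.001232 / 0.01149 L = 0.107 M.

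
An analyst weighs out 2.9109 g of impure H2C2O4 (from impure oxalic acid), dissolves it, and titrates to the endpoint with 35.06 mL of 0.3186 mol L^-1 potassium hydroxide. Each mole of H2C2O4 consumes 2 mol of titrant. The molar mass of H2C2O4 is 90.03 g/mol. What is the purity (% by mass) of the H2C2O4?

n(KOH) = 0.3186 x 0.03506 = 0.01117 mol.
n(H2C2O4) = 0.01117 / 2 = 0.005585 mol.
mass of H2C2O4 = 0.005585 x 90.03 = 0.5028 g.
% purity = 0.5028 / 2.9109 x 100 = 17.3%.

17.3%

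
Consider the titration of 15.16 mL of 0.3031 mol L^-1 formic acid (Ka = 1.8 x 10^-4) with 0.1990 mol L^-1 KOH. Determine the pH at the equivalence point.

8.41

n(HCOOH) = 0.3031 x 0.01516 = 0.004595 mol; V(KOH) at equivalence = 0.004595/0.1990 = 0.02309 L.
At equivalence all the acid is converted to HCOO-; total volume = 0.01516 + 0.02309 = 0.03825 L, so [HCOO-] = 0.004595/0.03825 = 0.1201 M.
Kb = Kw/Ka = 1.0e-14 / 1.8 x 10^-4 = 5.56e-11.
[OH^-] = sqrt(Kb x [HCOO-]) = sqrt(5.56e-11 x 0.1201) = 2.58e-6 M.
pOH = 5.59, so pH = 14.00 - 5.59 = 8.41.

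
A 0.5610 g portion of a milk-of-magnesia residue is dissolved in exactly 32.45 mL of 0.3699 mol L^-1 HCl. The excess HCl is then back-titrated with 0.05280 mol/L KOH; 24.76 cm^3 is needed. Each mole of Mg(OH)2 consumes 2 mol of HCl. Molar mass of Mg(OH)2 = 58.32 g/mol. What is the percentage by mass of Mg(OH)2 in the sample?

55.6%

Total n(HCl) added = 0.3699 x 0.03245 = 0.01200 mol.
n(KOH) used = 0.05280 x 0.02476 = 0.001307 mol, which equals the excess n(HCl).
So n(HCl) consumed by the sample = 0.01200 - 0.001307 = 0.01070 mol.
n(Mg(OH)2) = 0.01070 / 2 = 0.005348 mol.
mass Mg(OH)2 = 0.005348 x 58.32 = 0.3119 g, so %Mg(OH)2 = 0.3119/0.5610 x 100 = 55.6%.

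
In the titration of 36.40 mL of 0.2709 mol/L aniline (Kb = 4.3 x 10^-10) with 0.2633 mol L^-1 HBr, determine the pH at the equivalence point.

n(C6H5NH2) = 0.2709 x 0.03640 = 0.009861 mol; V(HBr) at equivalence = 0.009861/0.2633 = 0.03745 L.
At equivalence the base is fully converted to C6H5NH3+; total volume = 0.07385 L, so [C6H5NH3+] = 0.009861/0.07385 = 0.1335 M.
Ka(C6H5NH3+) = Kw/Kb = 1.0e-14 / 4.3 x 10^-10 = 2.33e-5.
[H^+] = sqrt(Ka x [C6H5NH3+]) = sqrt(2.33e-5 x 0.1335) = 0.00176 M.
pH = -log(0.00176) = 2.75.

2.75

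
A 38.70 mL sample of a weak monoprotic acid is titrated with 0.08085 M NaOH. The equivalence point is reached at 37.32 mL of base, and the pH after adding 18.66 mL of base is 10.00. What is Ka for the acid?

18.66 mL is half of the equivalence volume, so this is the half-equivalence point where [HA] = [A^-].
At half-equivalence pH = pKa, so pKa = 10.00.
Ka = 10^(-10.00) = 1.0 x 10^-10.

1.0 x 10^-10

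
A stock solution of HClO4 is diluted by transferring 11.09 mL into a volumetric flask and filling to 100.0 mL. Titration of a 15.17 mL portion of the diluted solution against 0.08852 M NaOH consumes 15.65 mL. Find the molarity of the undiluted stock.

0.823 M

n(NaOH) = 0.08852 x 0.01565 = 0.001385 mol.
n(HClO4) in the aliquot = 0.001385 mol.
[diluted HClO4] = 0.001385 / 0.01517 = 0.09132 M.
Dilution factor = 100.0/11.09 = 9.017, so [stock] = 0.09132 x 9.017 = 0.823 M.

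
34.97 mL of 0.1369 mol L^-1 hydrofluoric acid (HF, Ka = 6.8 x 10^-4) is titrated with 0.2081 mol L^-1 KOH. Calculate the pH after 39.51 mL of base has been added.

12.66

n(acid) = 0.1369 x 0.03497 = 0.004787 mol; n(KOH) added = 0.2081 x 0.03951 = 0.008222 mol.
Base is in excess by 0.008222 - 0.004787 = 0.003435 mol in a total volume of 0.07448 L.
[OH^-] = 0.003435/0.07448 = 0.04611 M, so pOH = 1.34 and pH = 14.00 - 1.34 = 12.66.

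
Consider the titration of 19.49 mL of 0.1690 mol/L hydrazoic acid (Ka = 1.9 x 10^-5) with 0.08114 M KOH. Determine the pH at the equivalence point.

n(HN3) = 0.1690 x 0.01949 = 0.003294 mol; V(KOH) at equivalence = 0.003294/0.08114 = 0.04059 L.
At equivalence all the acid is converted to N3-; total volume = 0.01949 + 0.04059 = 0.06008 L, so [N3-] = 0.003294/0.06008 = 0.05482 M.
Kb = Kw/Ka = 1.0e-14 / 1.9 x 10^-5 = 5.26e-10.
[OH^-] = sqrt(Kb x [N3-]) = sqrt(5.26e-10 x 0.05482) = 5.37e-6 M.
pOH = 5.27, so pH = 14.00 - 5.27 = 8.73.

8.73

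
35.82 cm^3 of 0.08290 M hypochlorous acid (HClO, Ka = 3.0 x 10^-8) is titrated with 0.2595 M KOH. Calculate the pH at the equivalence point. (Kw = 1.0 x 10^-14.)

10.16

n(HClO) = 0.08290 x 0.03582 = 0.002969 mol; V(KOH) at equivalence = 0.002969/0.2595 = 0.01144 L.
At equivalence all the acid is converted to ClO-; total volume = 0.03582 + 0.01144 = 0.04726 L, so [ClO-] = 0.002969/0.04726 = 0.06283 M.
Kb = Kw/Ka = 1.0e-14 / 3.0 x 10^-8 = 3.33e-7.
[OH^-] = sqrt(Kb x [ClO-]) = sqrt(3.33e-7 x 0.06283) = 0.000145 M.
pOH = 3.84, so pH = 14.00 - 3.84 = 10.16.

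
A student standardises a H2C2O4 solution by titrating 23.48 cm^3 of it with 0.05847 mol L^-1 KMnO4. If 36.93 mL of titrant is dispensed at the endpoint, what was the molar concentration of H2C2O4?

0.230 M

n(KMnO4) = 0.05847 x 0.03693 = 0.002159 mol.
From the balanced equation, 2 mol KMnO4 reacts with 5 mol H2C2O4, so n(H2C2O4) = 0.002159 x 5/2 = 0.005398 mol.
[H2C2O4] = 0.005398 / 0.02348 L = 0.230 M.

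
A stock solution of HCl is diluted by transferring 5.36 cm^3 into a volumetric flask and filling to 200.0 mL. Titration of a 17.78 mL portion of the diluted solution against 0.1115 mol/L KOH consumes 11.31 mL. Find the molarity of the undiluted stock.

2.65 M

n(KOH) = 0.1115 x 0.01131 = 0.001261 mol.
n(HCl) in the aliquot = 0.001261 mol.
[diluted HCl] = 0.001261 / 0.01778 = 0.07093 M.
Dilution factor = 200.0/5.360 = 37.31, so [stock] = 0.07093 x 37.31 = 2.65 M.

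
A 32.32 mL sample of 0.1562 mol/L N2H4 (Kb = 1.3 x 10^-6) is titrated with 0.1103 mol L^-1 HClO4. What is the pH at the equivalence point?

4.65

n(N2H4) = 0.1562 x 0.03232 = 0.005048 mol; V(HClO4) at equivalence = 0.005048/0.1103 = 0.04577 L.
At equivalence the base is fully converted to N2H5+; total volume = 0.07809 L, so [N2H5+] = 0.005048/0.07809 = 0.06465 M.
Ka(N2H5+) = Kw/Kb = 1.0e-14 / 1.3 x 10^-6 = 7.69e-9.
[H^+] = sqrt(Ka x [N2H5+]) = sqrt(7.69e-9 x 0.06465) = 2.23e-5 M.
pH = -log(2.23e-5) = 4.65.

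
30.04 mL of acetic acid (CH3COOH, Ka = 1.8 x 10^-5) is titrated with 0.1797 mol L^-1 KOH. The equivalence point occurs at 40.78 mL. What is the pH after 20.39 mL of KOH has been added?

4.74

20.39 mL is exactly half the equivalence volume (40.78/2), i.e. the half-equivalence point.
There, n(HA) = n(A^-), so pH = pKa = -log(1.8 x 10^-5) = 4.74.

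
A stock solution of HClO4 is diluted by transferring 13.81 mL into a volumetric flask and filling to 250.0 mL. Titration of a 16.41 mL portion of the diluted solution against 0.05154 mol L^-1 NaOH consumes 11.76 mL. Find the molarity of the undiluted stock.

0.669 M

n(NaOH) = 0.05154 x 0.01176 = 0.0006061 mol.
n(HClO4) in the aliquot = 0.0006061 mol.
[diluted HClO4] = 0.0006061 / 0.01641 = 0.03694 M.
Dilution factor = 250.0/13.81 = 18.10, so [stock] = 0.03694 x 18.10 = 0.669 M.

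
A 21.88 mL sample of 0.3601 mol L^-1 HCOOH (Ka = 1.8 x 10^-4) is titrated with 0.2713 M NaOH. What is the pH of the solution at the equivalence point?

8.47

n(HCOOH) = 0.3601 x 0.02188 = 0.007879 mol; V(NaOH) at equivalence = 0.007879/0.2713 = 0.02904 L.
At equivalence all the acid is converted to HCOO-; total volume = 0.02188 + 0.02904 = 0.05092 L, so [HCOO-] = 0.007879/0.05092 = 0.1547 M.
Kb = Kw/Ka = 1.0e-14 / 1.8 x 10^-4 = 5.56e-11.
[OH^-] = sqrt(Kb x [HCOO-]) = sqrt(5.56e-11 x 0.1547) = 2.93e-6 M.
pOH = 5.53, so pH = 14.00 - 5.53 = 8.47.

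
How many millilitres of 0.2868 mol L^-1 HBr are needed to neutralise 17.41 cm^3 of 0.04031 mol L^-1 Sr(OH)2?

n(Sr(OH)2) = 0.04031 mol/L x 0.01741 L = 0.0007018 mol.
The neutralisation is 1 Sr(OH)2 : 2 HBr, so n(HBr) = 0.0007018 x 2/1 = 0.001404 mol.
V(HBr) = 0.001404 / 0.2868 = 0.004894 L = 4.89 mL.

4.89 mL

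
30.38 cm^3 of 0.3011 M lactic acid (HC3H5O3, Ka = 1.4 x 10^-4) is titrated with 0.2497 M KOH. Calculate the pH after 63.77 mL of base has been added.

n(acid) = 0.3011 x 0.03038 = 0.009147 mol; n(KOH) added = 0.2497 x 0.06377 = 0.01592 mol.
Base is in excess by 0.01592 - 0.009147 = 0.006776 mol in a total volume of 0.09415 L.
[OH^-] = 0.006776/0.09415 = 0.07197 M, so pOH = 1.14 and pH = 14.00 - 1.14 = 12.86.

12.86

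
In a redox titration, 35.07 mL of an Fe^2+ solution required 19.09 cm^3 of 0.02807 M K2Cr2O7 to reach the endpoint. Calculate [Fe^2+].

0.0917 M

n(K2Cr2O7) = 0.02807 x 0.01909 = 0.0005359 mol.
From the balanced equation, 1 mol K2Cr2O7 reacts with 6 mol Fe^2+, so n(Fe^2+) = 0.0005359 x 6/1 = 0.003215 mol.
[Fe^2+] = 0.003215 / 0.03507 L = 0.0917 M.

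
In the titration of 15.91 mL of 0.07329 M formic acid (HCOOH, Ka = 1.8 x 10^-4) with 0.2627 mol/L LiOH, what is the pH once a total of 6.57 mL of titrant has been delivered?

n(acid) = 0.07329 x 0.01591 = 0.001166 mol; n(LiOH) added = 0.2627 x 0.006570 = 0.001726 mol.
Base is in excess by 0.001726 - 0.001166 = 0.0005599 mol in a total volume of 0.02248 L.
[OH^-] = 0.0005599/0.02248 = 0.02491 M, so pOH = 1.60 and pH = 14.00 - 1.60 = 12.40.

12.40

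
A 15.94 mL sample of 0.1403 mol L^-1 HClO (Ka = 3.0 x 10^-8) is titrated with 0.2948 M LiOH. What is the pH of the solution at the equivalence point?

10.25

n(HClO) = 0.1403 x 0.01594 = 0.002236 mol; V(LiOH) at equivalence = 0.002236/0.2948 = 0.007586 L.
At equivalence all the acid is converted to ClO-; total volume = 0.01594 + 0.007586 = 0.02353 L, so [ClO-] = 0.002236/0.02353 = 0.09506 M.
Kb = Kw/Ka = 1.0e-14 / 3.0 x 10^-8 = 3.33e-7.
[OH^-] = sqrt(Kb x [ClO-]) = sqrt(3.33e-7 x 0.09506) = 0.000178 M.
pOH = 3.75, so pH = 14.00 - 3.75 = 10.25.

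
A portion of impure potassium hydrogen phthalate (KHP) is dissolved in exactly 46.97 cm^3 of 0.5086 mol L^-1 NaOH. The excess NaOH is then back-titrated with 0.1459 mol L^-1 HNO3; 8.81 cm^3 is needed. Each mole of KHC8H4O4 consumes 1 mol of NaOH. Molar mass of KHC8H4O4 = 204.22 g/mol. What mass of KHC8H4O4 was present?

4.62 g

Total n(NaOH) added = 0.5086 x 0.04697 = 0.02389 mol.
n(HNO3) used = 0.1459 x 0.008810 = 0.001285 mol, which equals the excess n(NaOH).
So n(NaOH) consumed by the sample = 0.02389 - 0.001285 = 0.02260 mol.
n(KHC8H4O4) = 0.02260 / 1 = 0.02260 mol.
mass = 0.02260 mol x 204.22 g/mol = 4.62 g.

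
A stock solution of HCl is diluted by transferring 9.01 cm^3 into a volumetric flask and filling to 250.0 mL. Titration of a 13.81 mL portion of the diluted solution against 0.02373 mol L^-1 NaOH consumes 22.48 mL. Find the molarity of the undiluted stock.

n(NaOH) = 0.02373 x 0.02248 = 0.0005335 mol.
n(HCl) in the aliquot = 0.0005335 mol.
[diluted HCl] = 0.0005335 / 0.01381 = 0.03863 M.
Dilution factor = 250.0/9.010 = 27.75, so [stock] = 0.03863 x 27.75 = 1.07 M.

1.07 M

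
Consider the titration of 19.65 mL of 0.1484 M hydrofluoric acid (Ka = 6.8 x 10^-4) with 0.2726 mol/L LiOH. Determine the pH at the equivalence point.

8.08

n(HF) = 0.1484 x 0.01965 = 0.002916 mol; V(LiOH) at equivalence = 0.002916/0.2726 = 0.01070 L.
At equivalence all the acid is converted to F-; total volume = 0.01965 + 0.01070 = 0.03035 L, so [F-] = 0.002916/0.03035 = 0.09609 M.
Kb = Kw/Ka = 1.0e-14 / 6.8 x 10^-4 = 1.47e-11.
[OH^-] = sqrt(Kb x [F-]) = sqrt(1.47e-11 x 0.09609) = 1.19e-6 M.
pOH = 5.92, so pH = 14.00 - 5.92 = 8.08.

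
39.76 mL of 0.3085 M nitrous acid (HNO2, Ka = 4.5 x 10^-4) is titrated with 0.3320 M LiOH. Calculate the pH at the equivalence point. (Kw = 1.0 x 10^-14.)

8.28

n(HNO2) = 0.3085 x 0.03976 = 0.01227 mol; V(LiOH) at equivalence = 0.01227/0.3320 = 0.03695 L.
At equivalence all the acid is converted to NO2-; total volume = 0.03976 + 0.03695 = 0.07671 L, so [NO2-] = 0.01227/0.07671 = 0.1599 M.
Kb = Kw/Ka = 1.0e-14 / 4.5 x 10^-4 = 2.22e-11.
[OH^-] = sqrt(Kb x [NO2-]) = sqrt(2.22e-11 x 0.1599) = 1.89e-6 M.
pOH = 5.72, so pH = 14.00 - 5.72 = 8.28.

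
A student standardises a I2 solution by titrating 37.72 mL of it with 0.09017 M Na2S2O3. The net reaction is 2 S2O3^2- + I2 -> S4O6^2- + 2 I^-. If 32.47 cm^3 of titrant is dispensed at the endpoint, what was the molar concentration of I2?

0.0388 M

n(Na2S2O3) = 0.09017 x 0.03247 = 0.002928 mol.
From the balanced equation, 2 mol Na2S2O3 reacts with 1 mol I2, so n(I2) = 0.002928 x 1/2 = 0.001464 mol.
[I2] = 0.001464 / 0.03772 L = 0.0388 M.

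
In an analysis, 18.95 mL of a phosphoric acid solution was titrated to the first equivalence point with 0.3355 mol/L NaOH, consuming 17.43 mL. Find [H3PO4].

0.309 M

n(NaOH) = 0.3355 x 0.01743 = 0.005848 mol.
At the first equivalence point, 1 mol OH^- react per mol H3PO4, so n(H3PO4) = 0.005848 / 1 = 0.005848 mol.
[H3PO4] = 0.005848 / 0.01895 L = 0.309 M.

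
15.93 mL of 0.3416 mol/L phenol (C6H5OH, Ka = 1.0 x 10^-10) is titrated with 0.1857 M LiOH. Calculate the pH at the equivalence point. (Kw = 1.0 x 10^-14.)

11.54

n(C6H5OH) = 0.3416 x 0.01593 = 0.005442 mol; V(LiOH) at equivalence = 0.005442/0.1857 = 0.02930 L.
At equivalence all the acid is converted to C6H5O-; total volume = 0.01593 + 0.02930 = 0.04523 L, so [C6H5O-] = 0.005442/0.04523 = 0.1203 M.
Kb = Kw/Ka = 1.0e-14 / 1.0 x 10^-10 = 0.000100.
[OH^-] = sqrt(Kb x [C6H5O-]) = sqrt(0.000100 x 0.1203) = 0.00347 M.
pOH = 2.46, so pH = 14.00 - 2.46 = 11.54.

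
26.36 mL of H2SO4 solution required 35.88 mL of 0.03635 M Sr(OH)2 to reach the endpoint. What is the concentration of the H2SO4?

n(Sr(OH)2) delivered = 0.03635 x 0.03588 = 0.001304 mol.
For a 1:1 reaction, n(H2SO4) = 0.001304 mol.
[H2SO4] = 0.001304 mol / 0.02636 L = 0.0495 M.

0.0495 M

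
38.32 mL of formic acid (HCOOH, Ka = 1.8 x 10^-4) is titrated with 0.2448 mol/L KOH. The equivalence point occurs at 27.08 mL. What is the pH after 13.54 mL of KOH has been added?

3.74

13.54 mL is exactly half the equivalence volume (27.08/2), i.e. the half-equivalence point.
There, n(HA) = n(A^-), so pH = pKa = -log(1.8 x 10^-4) = 3.74.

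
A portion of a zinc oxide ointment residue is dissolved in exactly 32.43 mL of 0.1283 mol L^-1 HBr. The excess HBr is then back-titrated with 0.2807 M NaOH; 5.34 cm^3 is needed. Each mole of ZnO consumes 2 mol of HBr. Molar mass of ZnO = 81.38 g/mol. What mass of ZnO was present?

Total n(HBr) added = 0.1283 x 0.03243 = 0.004161 mol.
n(NaOH) used = 0.2807 x 0.005340 = 0.001499 mol, which equals the excess n(HBr).
So n(HBr) consumed by the sample = 0.004161 - 0.001499 = 0.002662 mol.
n(ZnO) = 0.002662 / 2 = 0.001331 mol.
mass = 0.001331 mol x 81.38 g/mol = 0.108 g.

0.108 g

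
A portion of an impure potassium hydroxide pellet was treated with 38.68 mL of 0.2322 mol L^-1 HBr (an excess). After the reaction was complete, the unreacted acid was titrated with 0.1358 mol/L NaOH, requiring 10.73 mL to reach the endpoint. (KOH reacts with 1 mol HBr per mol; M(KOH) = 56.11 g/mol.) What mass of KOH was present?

Total n(HBr) added = 0.2322 x 0.03868 = 0.008981 mol.
n(NaOH) used = 0.1358 x 0.01073 = 0.001457 mol, which equals the excess n(HBr).
So n(HBr) consumed by the sample = 0.008981 - 0.001457 = 0.007524 mol.
n(KOH) = 0.007524 / 1 = 0.007524 mol.
mass = 0.007524 mol x 56.11 g/mol = 0.422 g.

0.422 g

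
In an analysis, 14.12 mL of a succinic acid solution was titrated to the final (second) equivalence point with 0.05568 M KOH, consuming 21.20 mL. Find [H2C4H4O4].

n(KOH) = 0.05568 x 0.02120 = 0.001180 mol.
At the final (second) equivalence point, 2 mol OH^- react per mol H2C4H4O4, so n(H2C4H4O4) = 0.001180 / 2 = 0.0005902 mol.
[H2C4H4O4] = 0.0005902 / 0.01412 L = 0.0418 M.

0.0418 M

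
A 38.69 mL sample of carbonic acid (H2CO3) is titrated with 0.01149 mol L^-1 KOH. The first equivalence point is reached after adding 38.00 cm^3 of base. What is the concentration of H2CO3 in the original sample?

n(KOH) = 0.01149 x 0.03800 = 0.0004366 mol.
At the first equivalence point, 1 mol OH^- react per mol H2CO3, so n(H2CO3) = 0.0004366 / 1 = 0.0004366 mol.
[H2CO3] = 0.0004366 / 0.03869 L = 0.0113 M.

0.0113 M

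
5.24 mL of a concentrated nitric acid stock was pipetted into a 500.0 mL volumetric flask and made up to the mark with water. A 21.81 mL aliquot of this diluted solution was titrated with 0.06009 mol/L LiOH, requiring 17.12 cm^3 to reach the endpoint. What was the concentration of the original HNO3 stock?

4.50 M

n(LiOH) = 0.06009 x 0.01712 = 0.001029 mol.
n(HNO3) in the aliquot = 0.001029 mol.
[diluted HNO3] = 0.001029 / 0.02181 = 0.04717 M.
Dilution factor = 500.0/5.240 = 95.42, so [stock] = 0.04717 x 95.42 = 4.50 M.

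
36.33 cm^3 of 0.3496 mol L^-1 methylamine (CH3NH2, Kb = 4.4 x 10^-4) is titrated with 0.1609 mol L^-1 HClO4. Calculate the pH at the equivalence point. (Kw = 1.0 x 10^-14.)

5.80

n(CH3NH2) = 0.3496 x 0.03633 = 0.01270 mol; V(HClO4) at equivalence = 0.01270/0.1609 = 0.07894 L.
At equivalence the base is fully converted to CH3NH3+; total volume = 0.1153 L, so [CH3NH3+] = 0.01270/0.1153 = 0.1102 M.
Ka(CH3NH3+) = Kw/Kb = 1.0e-14 / 4.4 x 10^-4 = 2.27e-11.
[H^+] = sqrt(Ka x [CH3NH3+]) = sqrt(2.27e-11 x 0.1102) = 1.58e-6 M.
pH = -log(1.58e-6) = 5.80.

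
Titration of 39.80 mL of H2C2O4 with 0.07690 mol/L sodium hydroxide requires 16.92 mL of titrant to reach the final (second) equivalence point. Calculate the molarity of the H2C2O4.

n(NaOH) = 0.07690 x 0.01692 = 0.001301 mol.
At the final (second) equivalence point, 2 mol OH^- react per mol H2C2O4, so n(H2C2O4) = 0.001301 / 2 = 0.0006506 mol.
[H2C2O4] = 0.0006506 / 0.03980 L = 0.0163 M.

0.0163 M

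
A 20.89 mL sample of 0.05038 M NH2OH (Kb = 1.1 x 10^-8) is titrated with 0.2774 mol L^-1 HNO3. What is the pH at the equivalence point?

n(NH2OH) = 0.05038 x 0.02089 = 0.001052 mol; V(HNO3) at equivalence = 0.001052/0.2774 = 0.003794 L.
At equivalence the base is fully converted to NH3OH+; total volume = 0.02468 L, so [NH3OH+] = 0.001052/0.02468 = 0.04264 M.
Ka(NH3OH+) = Kw/Kb = 1.0e-14 / 1.1 x 10^-8 = 9.09e-7.
[H^+] = sqrt(Ka x [NH3OH+]) = sqrt(9.09e-7 x 0.04264) = 0.000197 M.
pH = -log(0.000197) = 3.71.

3.71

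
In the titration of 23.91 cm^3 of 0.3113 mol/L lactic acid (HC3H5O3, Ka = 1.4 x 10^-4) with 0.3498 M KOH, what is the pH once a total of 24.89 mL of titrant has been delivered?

12.41

n(acid) = 0.3113 x 0.02391 = 0.007443 mol; n(KOH) added = 0.3498 x 0.02489 = 0.008707 mol.
Base is in excess by 0.008707 - 0.007443 = 0.001263 mol in a total volume of 0.04880 L.
[OH^-] = 0.001263/0.04880 = 0.02589 M, so pOH = 1.59 and pH = 14.00 - 1.59 = 12.41.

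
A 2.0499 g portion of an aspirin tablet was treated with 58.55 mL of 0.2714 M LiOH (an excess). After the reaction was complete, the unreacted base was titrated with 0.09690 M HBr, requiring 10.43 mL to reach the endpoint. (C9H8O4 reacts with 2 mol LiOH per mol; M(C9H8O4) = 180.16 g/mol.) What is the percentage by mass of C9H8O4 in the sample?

Total n(LiOH) added = 0.2714 x 0.05855 = 0.01589 mol.
n(HBr) used = 0.09690 x 0.01043 = 0.001011 mol, which equals the excess n(LiOH).
So n(LiOH) consumed by the sample = 0.01589 - 0.001011 = 0.01488 mol.
n(C9H8O4) = 0.01488 / 2 = 0.007440 mol.
mass C9H8O4 = 0.007440 x 180.16 = 1.340 g, so %C9H8O4 = 1.340/2.0499 x 100 = 65.4%.

65.4%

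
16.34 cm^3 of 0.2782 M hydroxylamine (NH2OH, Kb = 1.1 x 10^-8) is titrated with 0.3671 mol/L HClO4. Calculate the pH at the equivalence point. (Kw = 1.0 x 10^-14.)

n(NH2OH) = 0.2782 x 0.01634 = 0.004546 mol; V(HClO4) at equivalence = 0.004546/0.3671 = 0.01238 L.
At equivalence the base is fully converted to NH3OH+; total volume = 0.02872 L, so [NH3OH+] = 0.004546/0.02872 = 0.1583 M.
Ka(NH3OH+) = Kw/Kb = 1.0e-14 / 1.1 x 10^-8 = 9.09e-7.
[H^+] = sqrt(Ka x [NH3OH+]) = sqrt(9.09e-7 x 0.1583) = 0.000379 M.
pH = -log(0.000379) = 3.42.

3.42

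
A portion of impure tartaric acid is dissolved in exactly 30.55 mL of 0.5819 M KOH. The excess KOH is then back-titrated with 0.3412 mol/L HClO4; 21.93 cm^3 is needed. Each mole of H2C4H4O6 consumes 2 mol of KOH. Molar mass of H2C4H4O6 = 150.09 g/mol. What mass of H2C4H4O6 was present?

Total n(KOH) added = 0.5819 x 0.03055 = 0.01778 mol.
n(HClO4) used = 0.3412 x 0.02193 = 0.007483 mol, which equals the excess n(KOH).
So n(KOH) consumed by the sample = 0.01778 - 0.007483 = 0.01029 mol.
n(H2C4H4O6) = 0.01029 / 2 = 0.005147 mol.
mass = 0.005147 mol x 150.09 g/mol = 0.773 g.

0.773 g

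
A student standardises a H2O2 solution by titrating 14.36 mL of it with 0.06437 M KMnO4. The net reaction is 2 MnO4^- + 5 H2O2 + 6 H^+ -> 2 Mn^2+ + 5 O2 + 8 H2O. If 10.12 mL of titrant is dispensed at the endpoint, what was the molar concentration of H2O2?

0.113 M

n(KMnO4) = 0.06437 x 0.01012 = 0.0006514 mol.
From the balanced equation, 2 mol KMnO4 reacts with 5 mol H2O2, so n(H2O2) = 0.0006514 x 5/2 = 0.001629 mol.
[H2O2] = 0.001629 / 0.01436 L = 0.113 M.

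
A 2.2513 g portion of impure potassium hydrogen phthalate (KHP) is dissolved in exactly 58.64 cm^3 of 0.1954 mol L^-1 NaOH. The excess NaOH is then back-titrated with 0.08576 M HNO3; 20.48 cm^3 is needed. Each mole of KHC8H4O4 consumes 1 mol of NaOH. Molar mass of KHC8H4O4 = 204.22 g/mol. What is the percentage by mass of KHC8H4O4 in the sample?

Total n(NaOH) added = 0.1954 x 0.05864 = 0.01146 mol.
n(HNO3) used = 0.08576 x 0.02048 = 0.001756 mol, which equals the excess n(NaOH).
So n(NaOH) consumed by the sample = 0.01146 - 0.001756 = 0.009702 mol.
n(KHC8H4O4) = 0.009702 / 1 = 0.009702 mol.
mass KHC8H4O4 = 0.009702 x 204.22 = 1.981 g, so %KHC8H4O4 = 1.981/2.2513 x 100 = 88.0%.

88.0%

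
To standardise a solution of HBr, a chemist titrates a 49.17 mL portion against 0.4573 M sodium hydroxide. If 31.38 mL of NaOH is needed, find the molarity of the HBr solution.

n(NaOH) delivered = 0.4573 x 0.03138 = 0.01435 mol.
For a 1:1 reaction, n(HBr) = 0.01435 mol.
[HBr] = 0.01435 mol / 0.04917 L = 0.292 M.

0.292 M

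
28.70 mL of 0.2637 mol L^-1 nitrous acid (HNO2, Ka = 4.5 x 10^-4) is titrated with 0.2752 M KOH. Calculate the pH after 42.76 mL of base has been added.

12.77

n(acid) = 0.2637 x 0.02870 = 0.007568 mol; n(KOH) added = 0.2752 x 0.04276 = 0.01177 mol.
Base is in excess by 0.01177 - 0.007568 = 0.004199 mol in a total volume of 0.07146 L.
[OH^-] = 0.004199/0.07146 = 0.05877 M, so pOH = 1.23 and pH = 14.00 - 1.23 = 12.77.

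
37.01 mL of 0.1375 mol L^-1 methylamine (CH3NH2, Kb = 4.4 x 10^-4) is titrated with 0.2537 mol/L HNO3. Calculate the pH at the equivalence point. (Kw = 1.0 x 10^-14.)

n(CH3NH2) = 0.1375 x 0.03701 = 0.005089 mol; V(HNO3) at equivalence = 0.005089/0.2537 = 0.02006 L.
At equivalence the base is fully converted to CH3NH3+; total volume = 0.05707 L, so [CH3NH3+] = 0.005089/0.05707 = 0.08917 M.
Ka(CH3NH3+) = Kw/Kb = 1.0e-14 / 4.4 x 10^-4 = 2.27e-11.
[H^+] = sqrt(Ka x [CH3NH3+]) = sqrt(2.27e-11 x 0.08917) = 1.42e-6 M.
pH = -log(1.42e-6) = 5.85.

5.85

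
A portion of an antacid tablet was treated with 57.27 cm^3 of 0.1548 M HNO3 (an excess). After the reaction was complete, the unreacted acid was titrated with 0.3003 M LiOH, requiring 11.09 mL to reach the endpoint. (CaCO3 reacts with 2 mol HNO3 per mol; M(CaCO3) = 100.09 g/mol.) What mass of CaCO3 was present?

0.277 g

Total n(HNO3) added = 0.1548 x 0.05727 = 0.008865 mol.
n(LiOH) used = 0.3003 x 0.01109 = 0.003330 mol, which equals the excess n(HNO3).
So n(HNO3) consumed by the sample = 0.008865 - 0.003330 = 0.005535 mol.
n(CaCO3) = 0.005535 / 2 = 0.002768 mol.
mass = 0.002768 mol x 100.09 g/mol = 0.277 g.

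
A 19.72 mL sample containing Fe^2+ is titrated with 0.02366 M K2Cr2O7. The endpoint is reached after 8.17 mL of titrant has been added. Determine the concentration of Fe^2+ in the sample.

n(K2Cr2O7) = 0.02366 x 0.008170 = 0.0001933 mol.
From the balanced equation, 1 mol K2Cr2O7 reacts with 6 mol Fe^2+, so n(Fe^2+) = 0.0001933 x 6/1 = 0.001160 mol.
[Fe^2+] = 0.001160 / 0.01972 L = 0.0588 M.

0.0588 M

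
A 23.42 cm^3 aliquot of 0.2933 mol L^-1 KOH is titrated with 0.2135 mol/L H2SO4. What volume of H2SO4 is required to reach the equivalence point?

16.1 mL

n(KOH) = 0.2933 mol/L x 0.02342 L = 0.006869 mol.
The neutralisation is 2 KOH : 1 H2SO4, so n(H2SO4) = 0.006869 x 1/2 = 0.003435 mol.
V(H2SO4) = 0.003435 / 0.2135 = 0.01609 L = 16.1 mL.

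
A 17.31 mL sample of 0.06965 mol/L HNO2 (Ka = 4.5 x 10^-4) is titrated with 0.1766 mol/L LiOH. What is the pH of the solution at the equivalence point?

n(HNO2) = 0.06965 x 0.01731 = 0.001206 mol; V(LiOH) at equivalence = 0.001206/0.1766 = 0.006827 L.
At equivalence all the acid is converted to NO2-; total volume = 0.01731 + 0.006827 = 0.02414 L, so [NO2-] = 0.001206/0.02414 = 0.04995 M.
Kb = Kw/Ka = 1.0e-14 / 4.5 x 10^-4 = 2.22e-11.
[OH^-] = sqrt(Kb x [NO2-]) = sqrt(2.22e-11 x 0.04995) = 1.05e-6 M.
pOH = 5.98, so pH = 14.00 - 5.98 = 8.02.

8.02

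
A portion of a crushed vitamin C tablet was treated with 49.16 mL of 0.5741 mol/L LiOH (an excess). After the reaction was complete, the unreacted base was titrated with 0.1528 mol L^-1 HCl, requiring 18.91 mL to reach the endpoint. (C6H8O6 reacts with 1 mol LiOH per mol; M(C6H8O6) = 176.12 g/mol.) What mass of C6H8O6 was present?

Total n(LiOH) added = 0.5741 x 0.04916 = 0.02822 mol.
n(HCl) used = 0.1528 x 0.01891 = 0.002889 mol, which equals the excess n(LiOH).
So n(LiOH) consumed by the sample = 0.02822 - 0.002889 = 0.02533 mol.
n(C6H8O6) = 0.02533 / 1 = 0.02533 mol.
mass = 0.02533 mol x 176.12 g/mol = 4.46 g.

4.46 g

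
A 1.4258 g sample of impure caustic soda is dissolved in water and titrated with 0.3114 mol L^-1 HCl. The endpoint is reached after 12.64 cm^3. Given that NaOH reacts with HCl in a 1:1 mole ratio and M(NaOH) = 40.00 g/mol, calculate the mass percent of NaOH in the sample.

n(HCl) = 0.3114 x 0.01264 = 0.003936 mol.
n(NaOH) = 0.003936 / 1 = 0.003936 mol.
mass of NaOH = 0.003936 x 40.00 = 0.1574 g.
% purity = 0.1574 / 1.4258 x 100 = 11.0%.

11.0%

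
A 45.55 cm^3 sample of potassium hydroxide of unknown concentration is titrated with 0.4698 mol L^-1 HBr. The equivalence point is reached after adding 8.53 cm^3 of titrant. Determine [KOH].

0.0880 M

n(HBr) delivered = 0.4698 x 0.008530 = 0.004007 mol.
For a 1:1 reaction, n(KOH) = 0.004007 mol.
[KOH] = 0.004007 mol / 0.04555 L = 0.0880 M.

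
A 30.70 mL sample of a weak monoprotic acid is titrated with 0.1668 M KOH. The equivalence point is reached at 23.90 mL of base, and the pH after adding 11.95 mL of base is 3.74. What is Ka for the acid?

1.8 x 10^-4

11.95 mL is half of the equivalence volume, so this is the half-equivalence point where [HA] = [A^-].
At half-equivalence pH = pKa, so pKa = 3.74.
Ka = 10^(-3.74) = 1.8 x 10^-4.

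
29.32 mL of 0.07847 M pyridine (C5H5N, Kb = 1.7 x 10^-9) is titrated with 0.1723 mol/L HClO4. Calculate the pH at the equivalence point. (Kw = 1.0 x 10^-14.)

n(C5H5N) = 0.07847 x 0.02932 = 0.002301 mol; V(HClO4) at equivalence = 0.002301/0.1723 = 0.01335 L.
At equivalence the base is fully converted to C5H5NH+; total volume = 0.04267 L, so [C5H5NH+] = 0.002301/0.04267 = 0.05392 M.
Ka(C5H5NH+) = Kw/Kb = 1.0e-14 / 1.7 x 10^-9 = 5.88e-6.
[H^+] = sqrt(Ka x [C5H5NH+]) = sqrt(5.88e-6 x 0.05392) = 0.000563 M.
pH = -log(0.000563) = 3.25.

3.25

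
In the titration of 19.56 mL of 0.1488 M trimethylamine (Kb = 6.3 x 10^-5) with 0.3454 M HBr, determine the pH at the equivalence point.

n((CH3)3N) = 0.1488 x 0.01956 = 0.002911 mol; V(HBr) at equivalence = 0.002911/0.3454 = 0.008427 L.
At equivalence the base is fully converted to (CH3)3NH+; total volume = 0.02799 L, so [(CH3)3NH+] = 0.002911/0.02799 = 0.1040 M.
Ka((CH3)3NH+) = Kw/Kb = 1.0e-14 / 6.3 x 10^-5 = 1.59e-10.
[H^+] = sqrt(Ka x [(CH3)3NH+]) = sqrt(1.59e-10 x 0.1040) = 4.06e-6 M.
pH = -log(4.06e-6) = 5.39.

5.39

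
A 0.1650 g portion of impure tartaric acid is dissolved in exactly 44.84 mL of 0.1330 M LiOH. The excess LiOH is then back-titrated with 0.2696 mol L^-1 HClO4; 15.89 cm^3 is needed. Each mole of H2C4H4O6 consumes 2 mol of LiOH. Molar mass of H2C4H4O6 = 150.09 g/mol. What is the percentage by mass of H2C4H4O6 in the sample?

76.4%

Total n(LiOH) added = 0.1330 x 0.04484 = 0.005964 mol.
n(HClO4) used = 0.2696 x 0.01589 = 0.004284 mol, which equals the excess n(LiOH).
So n(LiOH) consumed by the sample = 0.005964 - 0.004284 = 0.001680 mol.
n(H2C4H4O6) = 0.001680 / 2 = 0.0008399 mol.
mass H2C4H4O6 = 0.0008399 x 150.09 = 0.1261 g, so %H2C4H4O6 = 0.1261/0.1650 x 100 = 76.4%.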